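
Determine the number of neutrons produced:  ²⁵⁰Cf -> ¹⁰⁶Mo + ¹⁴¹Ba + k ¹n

Conserve mass number: 250 = 106 + 141 + k, so k = 250 − 247 = 3.
Check atomic number: 98 = 42 + 56 + 0 = 98. ✓

3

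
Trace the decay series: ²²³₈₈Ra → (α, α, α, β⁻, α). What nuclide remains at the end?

Tl-207

Start: (A, Z) = (223, 88).
After α: (219, 86).
After α: (215, 84).
After α: (211, 82).
After β⁻: (211, 83).
After α: (207, 81).
Z = 81 is thallium.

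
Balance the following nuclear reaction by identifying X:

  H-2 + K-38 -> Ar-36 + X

Conserve mass number: 2 + 38 = 36 + A, so A = 4.
Conserve atomic number: 1 + 19 = 18 + Z, so Z = 2.
A = 4 and Z = 2 is He-4 — an alpha particle.

alpha particle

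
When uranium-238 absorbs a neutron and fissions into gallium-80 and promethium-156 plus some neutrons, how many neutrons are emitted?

3

Conserve mass number: 239 = 80 + 156 + k, so k = 239 − 236 = 3.
Check atomic number: 92 = 31 + 61 + 0 = 92. ✓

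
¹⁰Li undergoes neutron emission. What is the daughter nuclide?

Neutron emission: mass number changes by -1, atomic number by +0.
A: 10 − 1 = 9; Z: 3 = 3.
Z = 3 is lithium, so the daughter is ⁹Li.

Li-9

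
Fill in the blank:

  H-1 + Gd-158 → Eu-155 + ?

Conserve mass number: 1 + 158 = 155 + A, so A = 4.
Conserve atomic number: 1 + 64 = 63 + Z, so Z = 2.
A = 4 and Z = 2 is He-4 — an alpha particle.

alpha particle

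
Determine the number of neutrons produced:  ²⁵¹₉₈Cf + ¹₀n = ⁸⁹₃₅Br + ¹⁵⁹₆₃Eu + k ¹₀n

Conserve mass number: 252 = 89 + 159 + k, so k = 252 − 248 = 4.
Check atomic number: 98 = 35 + 63 + 0 = 98. ✓

4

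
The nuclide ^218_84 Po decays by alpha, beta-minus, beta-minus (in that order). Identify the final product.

Po-214

Start: (A, Z) = (218, 84).
After α: (214, 82).
After β⁻: (214, 83).
After β⁻: (214, 84).
Z = 84 is polonium.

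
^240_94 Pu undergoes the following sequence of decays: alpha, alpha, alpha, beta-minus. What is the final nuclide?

Ac-228

Start: (A, Z) = (240, 94).
After α: (236, 92).
After α: (232, 90).
After α: (228, 88).
After β⁻: (228, 89).
Z = 89 is actinium.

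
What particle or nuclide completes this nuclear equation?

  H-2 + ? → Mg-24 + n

Na-23

Conserve mass number: 2 + A = 24 + 1, so A = 23.
Conserve atomic number: 1 + Z = 12 + 0, so Z = 11.
Z = 11 is sodium, so the species is Na-23.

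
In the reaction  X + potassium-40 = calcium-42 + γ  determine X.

deuteron

Conserve mass number: A + 40 = 42 + 0, so A = 2.
Conserve atomic number: Z + 19 = 20 + 0, so Z = 1.
A = 2 and Z = 1 is hydrogen-2 — a deuteron.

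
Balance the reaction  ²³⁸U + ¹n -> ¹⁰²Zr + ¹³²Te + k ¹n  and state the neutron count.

Conserve mass number: 239 = 102 + 132 + k, so k = 239 − 234 = 5.
Check atomic number: 92 = 40 + 52 + 0 = 92. ✓

5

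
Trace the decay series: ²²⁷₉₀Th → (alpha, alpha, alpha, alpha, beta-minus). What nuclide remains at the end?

Bi-211

Start: (A, Z) = (227, 90).
After α: (223, 88).
After α: (219, 86).
After α: (215, 84).
After α: (211, 82).
After β⁻: (211, 83).
Z = 83 is bismuth.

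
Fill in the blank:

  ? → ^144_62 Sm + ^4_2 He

Gd-148

Conserve mass number: A = 144 + 4, so A = 148.
Conserve atomic number: Z = 62 + 2, so Z = 64.
Z = 64 is gadolinium, so the species is ^148_64 Gd.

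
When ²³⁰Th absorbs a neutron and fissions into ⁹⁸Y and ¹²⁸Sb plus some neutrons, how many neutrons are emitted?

5

Conserve mass number: 231 = 98 + 128 + k, so k = 231 − 226 = 5.
Check atomic number: 90 = 39 + 51 + 0 = 90. ✓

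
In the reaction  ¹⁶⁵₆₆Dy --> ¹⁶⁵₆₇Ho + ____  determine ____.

beta-minus particle

Conserve mass number: 165 = 165 + A, so A = 0.
Conserve atomic number: 66 = 67 + Z, so Z = -1.
A = 0 and Z = -1 is ⁰₋₁e — a beta-minus particle.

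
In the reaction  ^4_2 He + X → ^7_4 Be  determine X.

He-3

Conserve mass number: 4 + A = 7, so A = 3.
Conserve atomic number: 2 + Z = 4, so Z = 2.
Z = 2 is helium, so the species is ^3_2 He.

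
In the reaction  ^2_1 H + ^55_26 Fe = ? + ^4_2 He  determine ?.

Conserve mass number: 2 + 55 = A + 4, so A = 53.
Conserve atomic number: 1 + 26 = Z + 2, so Z = 25.
Z = 25 is manganese, so the species is ^53_25 Mn.

Mn-53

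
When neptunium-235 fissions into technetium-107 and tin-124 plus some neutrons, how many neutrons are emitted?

Conserve mass number: 235 = 107 + 124 + k, so k = 235 − 231 = 4.
Check atomic number: 93 = 43 + 50 + 0 = 93. ✓

4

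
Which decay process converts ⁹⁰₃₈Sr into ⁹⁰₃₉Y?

beta-minus decay

ΔA = 90 − 90 = 0; ΔZ = 39 − 38 = +1.
A is unchanged and Z rises by 1 — a neutron has become a proton (β⁻ decay).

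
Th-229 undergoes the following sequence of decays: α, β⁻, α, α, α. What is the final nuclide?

Start: (A, Z) = (229, 90).
After α: (225, 88).
After β⁻: (225, 89).
After α: (221, 87).
After α: (217, 85).
After α: (213, 83).
Z = 83 is bismuth.

Bi-213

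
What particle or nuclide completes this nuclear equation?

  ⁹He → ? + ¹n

Conserve mass number: 9 = A + 1, so A = 8.
Conserve atomic number: 2 = Z + 0, so Z = 2.
Z = 2 is helium, so the species is ⁸He.

He-8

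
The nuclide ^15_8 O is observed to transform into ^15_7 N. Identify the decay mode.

ΔA = 15 − 15 = 0; ΔZ = 7 − 8 = -1.
A is unchanged and Z drops by 1 — a proton has become a neutron (β⁺ emission or electron capture).

beta-plus decay or electron capture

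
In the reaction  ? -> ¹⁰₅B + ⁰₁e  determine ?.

Conserve mass number: A = 10 + 0, so A = 10.
Conserve atomic number: Z = 5 + 1, so Z = 6.
Z = 6 is carbon, so the species is ¹⁰₆C.

C-10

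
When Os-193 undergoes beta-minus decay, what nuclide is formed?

Ir-193

Beta-minus decay: mass number changes by +0, atomic number by +1.
A: 193 = 193; Z: 76 + 1 = 77.
Z = 77 is iridium, so the daughter is Ir-193.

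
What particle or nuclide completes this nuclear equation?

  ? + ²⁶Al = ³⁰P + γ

Conserve mass number: A + 26 = 30 + 0, so A = 4.
Conserve atomic number: Z + 13 = 15 + 0, so Z = 2.
A = 4 and Z = 2 is ⁴He — an alpha particle.

alpha particle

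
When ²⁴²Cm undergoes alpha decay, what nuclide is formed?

Alpha decay: mass number changes by -4, atomic number by -2.
A: 242 − 4 = 238; Z: 96 − 2 = 94.
Z = 94 is plutonium, so the daughter is ²³⁸Pu.

Pu-238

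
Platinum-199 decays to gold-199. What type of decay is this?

beta-minus decay

ΔA = 199 − 199 = 0; ΔZ = 79 − 78 = +1.
A is unchanged and Z rises by 1 — a neutron has become a proton (β⁻ decay).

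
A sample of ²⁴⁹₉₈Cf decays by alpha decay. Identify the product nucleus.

Cm-245

Alpha decay: mass number changes by -4, atomic number by -2.
A: 249 − 4 = 245; Z: 98 − 2 = 96.
Z = 96 is curium, so the daughter is ²⁴⁵₉₆Cm.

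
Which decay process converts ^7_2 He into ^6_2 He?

neutron emission

ΔA = 6 − 7 = -1; ΔZ = 2 − 2 = +0.
A drops by 1 with Z unchanged — a neutron was emitted.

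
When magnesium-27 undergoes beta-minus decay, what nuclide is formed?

Beta-minus decay: mass number changes by +0, atomic number by +1.
A: 27 = 27; Z: 12 + 1 = 13.
Z = 13 is aluminium, so the daughter is aluminium-27.

Al-27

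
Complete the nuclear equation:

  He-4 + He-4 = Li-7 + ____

proton

Conserve mass number: 4 + 4 = 7 + A, so A = 1.
Conserve atomic number: 2 + 2 = 3 + Z, so Z = 1.
A = 1 and Z = 1 is H-1 — a proton.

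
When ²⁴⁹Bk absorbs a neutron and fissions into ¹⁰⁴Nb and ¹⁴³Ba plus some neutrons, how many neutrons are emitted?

Conserve mass number: 250 = 104 + 143 + k, so k = 250 − 247 = 3.
Check atomic number: 97 = 41 + 56 + 0 = 97. ✓

3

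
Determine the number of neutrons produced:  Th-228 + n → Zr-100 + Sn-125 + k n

Conserve mass number: 229 = 100 + 125 + k, so k = 229 − 225 = 4.
Check atomic number: 90 = 40 + 50 + 0 = 90. ✓

4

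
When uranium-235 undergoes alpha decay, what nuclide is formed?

Alpha decay: mass number changes by -4, atomic number by -2.
A: 235 − 4 = 231; Z: 92 − 2 = 90.
Z = 90 is thorium, so the daughter is thorium-231.

Th-231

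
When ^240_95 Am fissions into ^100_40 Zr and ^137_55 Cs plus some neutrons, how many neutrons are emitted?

3

Conserve mass number: 240 = 100 + 137 + k, so k = 240 − 237 = 3.
Check atomic number: 95 = 40 + 55 + 0 = 95. ✓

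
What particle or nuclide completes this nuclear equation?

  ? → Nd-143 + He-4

Conserve mass number: A = 143 + 4, so A = 147.
Conserve atomic number: Z = 60 + 2, so Z = 62.
Z = 62 is samarium, so the species is Sm-147.

Sm-147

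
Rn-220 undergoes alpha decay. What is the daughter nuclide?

Po-216

Alpha decay: mass number changes by -4, atomic number by -2.
A: 220 − 4 = 216; Z: 86 − 2 = 84.
Z = 84 is polonium, so the daughter is Po-216.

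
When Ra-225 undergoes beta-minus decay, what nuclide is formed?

Ac-225

Beta-minus decay: mass number changes by +0, atomic number by +1.
A: 225 = 225; Z: 88 + 1 = 89.
Z = 89 is actinium, so the daughter is Ac-225.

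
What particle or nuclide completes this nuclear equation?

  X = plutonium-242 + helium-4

Cm-246

Conserve mass number: A = 242 + 4, so A = 246.
Conserve atomic number: Z = 94 + 2, so Z = 96.
Z = 96 is curium, so the species is curium-246.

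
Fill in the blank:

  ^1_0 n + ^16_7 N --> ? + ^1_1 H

Conserve mass number: 1 + 16 = A + 1, so A = 16.
Conserve atomic number: 0 + 7 = Z + 1, so Z = 6.
Z = 6 is carbon, so the species is ^16_6 C.

C-16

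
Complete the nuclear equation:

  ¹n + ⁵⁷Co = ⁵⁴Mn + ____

alpha particle

Conserve mass number: 1 + 57 = 54 + A, so A = 4.
Conserve atomic number: 0 + 27 = 25 + Z, so Z = 2.
A = 4 and Z = 2 is ⁴He — an alpha particle.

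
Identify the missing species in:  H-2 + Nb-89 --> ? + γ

Conserve mass number: 2 + 89 = A + 0, so A = 91.
Conserve atomic number: 1 + 41 = Z + 0, so Z = 42.
Z = 42 is molybdenum, so the species is Mo-91.

Mo-91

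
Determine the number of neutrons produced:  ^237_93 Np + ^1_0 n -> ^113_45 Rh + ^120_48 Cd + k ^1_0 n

Conserve mass number: 238 = 113 + 120 + k, so k = 238 − 233 = 5.
Check atomic number: 93 = 45 + 48 + 0 = 93. ✓

5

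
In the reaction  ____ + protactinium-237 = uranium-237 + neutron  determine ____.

Conserve mass number: A + 237 = 237 + 1, so A = 1.
Conserve atomic number: Z + 91 = 92 + 0, so Z = 1.
A = 1 and Z = 1 is hydrogen-1 — a proton.

proton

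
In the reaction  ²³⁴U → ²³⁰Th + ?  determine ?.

alpha particle

Conserve mass number: 234 = 230 + A, so A = 4.
Conserve atomic number: 92 = 90 + Z, so Z = 2.
A = 4 and Z = 2 is ⁴He — an alpha particle.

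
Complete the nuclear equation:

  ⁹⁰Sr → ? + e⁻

Y-90

Conserve mass number: 90 = A + 0, so A = 90.
Conserve atomic number: 38 = Z − 1, so Z = 39.
Z = 39 is yttrium, so the species is ⁹⁰Y.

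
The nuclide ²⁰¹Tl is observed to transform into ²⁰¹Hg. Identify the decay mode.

ΔA = 201 − 201 = 0; ΔZ = 80 − 81 = -1.
A is unchanged and Z drops by 1 — a proton has become a neutron (β⁺ emission or electron capture).

beta-plus decay or electron capture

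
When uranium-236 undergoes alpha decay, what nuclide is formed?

Th-232

Alpha decay: mass number changes by -4, atomic number by -2.
A: 236 − 4 = 232; Z: 92 − 2 = 90.
Z = 90 is thorium, so the daughter is thorium-232.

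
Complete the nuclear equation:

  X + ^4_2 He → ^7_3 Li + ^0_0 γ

Conserve mass number: A + 4 = 7 + 0, so A = 3.
Conserve atomic number: Z + 2 = 3 + 0, so Z = 1.
A = 3 and Z = 1 is ^3_1 H — a triton.

triton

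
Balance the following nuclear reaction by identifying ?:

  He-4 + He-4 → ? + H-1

Li-7

Conserve mass number: 4 + 4 = A + 1, so A = 7.
Conserve atomic number: 2 + 2 = Z + 1, so Z = 3.
Z = 3 is lithium, so the species is Li-7.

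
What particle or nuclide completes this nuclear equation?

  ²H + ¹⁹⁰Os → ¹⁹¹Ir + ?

Conserve mass number: 2 + 190 = 191 + A, so A = 1.
Conserve atomic number: 1 + 76 = 77 + Z, so Z = 0.
A = 1 and Z = 0 is ¹n — a neutron.

neutron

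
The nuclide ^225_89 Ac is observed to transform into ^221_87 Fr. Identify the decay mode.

ΔA = 221 − 225 = -4; ΔZ = 87 − 89 = -2.
A drops by 4 and Z drops by 2 — the signature of alpha emission.

alpha decay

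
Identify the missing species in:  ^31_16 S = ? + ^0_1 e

Conserve mass number: 31 = A + 0, so A = 31.
Conserve atomic number: 16 = Z + 1, so Z = 15.
Z = 15 is phosphorus, so the species is ^31_15 P.

P-31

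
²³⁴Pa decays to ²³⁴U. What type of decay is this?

ΔA = 234 − 234 = 0; ΔZ = 92 − 91 = +1.
A is unchanged and Z rises by 1 — a neutron has become a proton (β⁻ decay).

beta-minus decay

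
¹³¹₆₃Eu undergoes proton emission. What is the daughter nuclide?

Sm-130

Proton emission: mass number changes by -1, atomic number by -1.
A: 131 − 1 = 130; Z: 63 − 1 = 62.
Z = 62 is samarium, so the daughter is ¹³⁰₆₂Sm.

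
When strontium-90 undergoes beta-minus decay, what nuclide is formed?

Y-90

Beta-minus decay: mass number changes by +0, atomic number by +1.
A: 90 = 90; Z: 38 + 1 = 39.
Z = 39 is yttrium, so the daughter is yttrium-90.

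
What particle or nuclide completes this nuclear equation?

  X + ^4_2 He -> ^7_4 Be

He-3

Conserve mass number: A + 4 = 7, so A = 3.
Conserve atomic number: Z + 2 = 4, so Z = 2.
Z = 2 is helium, so the species is ^3_2 He.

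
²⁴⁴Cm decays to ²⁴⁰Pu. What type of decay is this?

ΔA = 240 − 244 = -4; ΔZ = 94 − 96 = -2.
A drops by 4 and Z drops by 2 — the signature of alpha emission.

alpha decay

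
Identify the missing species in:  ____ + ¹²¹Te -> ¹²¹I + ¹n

Conserve mass number: A + 121 = 121 + 1, so A = 1.
Conserve atomic number: Z + 52 = 53 + 0, so Z = 1.
A = 1 and Z = 1 is ¹H — a proton.

proton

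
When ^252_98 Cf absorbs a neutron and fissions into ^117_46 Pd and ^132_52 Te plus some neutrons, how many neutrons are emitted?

Conserve mass number: 253 = 117 + 132 + k, so k = 253 − 249 = 4.
Check atomic number: 98 = 46 + 52 + 0 = 98. ✓

4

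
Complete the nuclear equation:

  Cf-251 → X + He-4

Conserve mass number: 251 = A + 4, so A = 247.
Conserve atomic number: 98 = Z + 2, so Z = 96.
Z = 96 is curium, so the species is Cm-247.

Cm-247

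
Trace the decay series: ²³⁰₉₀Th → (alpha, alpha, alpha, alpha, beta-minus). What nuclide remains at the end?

Start: (A, Z) = (230, 90).
After α: (226, 88).
After α: (222, 86).
After α: (218, 84).
After α: (214, 82).
After β⁻: (214, 83).
Z = 83 is bismuth.

Bi-214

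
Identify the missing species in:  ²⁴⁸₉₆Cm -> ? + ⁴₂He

Conserve mass number: 248 = A + 4, so A = 244.
Conserve atomic number: 96 = Z + 2, so Z = 94.
Z = 94 is plutonium, so the species is ²⁴⁴₉₄Pu.

Pu-244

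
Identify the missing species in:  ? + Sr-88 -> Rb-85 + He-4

proton

Conserve mass number: A + 88 = 85 + 4, so A = 1.
Conserve atomic number: Z + 38 = 37 + 2, so Z = 1.
A = 1 and Z = 1 is H-1 — a proton.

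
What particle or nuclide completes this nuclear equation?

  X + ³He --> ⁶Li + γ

Conserve mass number: A + 3 = 6 + 0, so A = 3.
Conserve atomic number: Z + 2 = 3 + 0, so Z = 1.
A = 3 and Z = 1 is ³H — a triton.

triton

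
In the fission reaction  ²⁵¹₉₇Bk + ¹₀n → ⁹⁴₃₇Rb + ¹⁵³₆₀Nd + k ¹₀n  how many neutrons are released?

5

Conserve mass number: 252 = 94 + 153 + k, so k = 252 − 247 = 5.
Check atomic number: 97 = 37 + 60 + 0 = 97. ✓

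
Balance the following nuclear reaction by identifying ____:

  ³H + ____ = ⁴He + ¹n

deuteron

Conserve mass number: 3 + A = 4 + 1, so A = 2.
Conserve atomic number: 1 + Z = 2 + 0, so Z = 1.
A = 2 and Z = 1 is ²H — a deuteron.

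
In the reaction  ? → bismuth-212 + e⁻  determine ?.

Conserve mass number: A = 212 + 0, so A = 212.
Conserve atomic number: Z = 83 − 1, so Z = 82.
Z = 82 is lead, so the species is lead-212.

Pb-212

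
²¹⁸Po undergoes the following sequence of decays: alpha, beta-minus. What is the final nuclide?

Start: (A, Z) = (218, 84).
After α: (214, 82).
After β⁻: (214, 83).
Z = 83 is bismuth.

Bi-214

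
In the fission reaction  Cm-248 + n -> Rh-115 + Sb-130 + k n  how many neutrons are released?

4

Conserve mass number: 249 = 115 + 130 + k, so k = 249 − 245 = 4.
Check atomic number: 96 = 45 + 51 + 0 = 96. ✓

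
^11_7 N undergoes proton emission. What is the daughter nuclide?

Proton emission: mass number changes by -1, atomic number by -1.
A: 11 − 1 = 10; Z: 7 − 1 = 6.
Z = 6 is carbon, so the daughter is ^10_6 C.

C-10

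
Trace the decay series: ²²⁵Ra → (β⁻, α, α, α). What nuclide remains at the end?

Start: (A, Z) = (225, 88).
After β⁻: (225, 89).
After α: (221, 87).
After α: (217, 85).
After α: (213, 83).
Z = 83 is bismuth.

Bi-213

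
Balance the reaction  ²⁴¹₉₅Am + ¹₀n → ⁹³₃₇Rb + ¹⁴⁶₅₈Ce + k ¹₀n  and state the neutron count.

Conserve mass number: 242 = 93 + 146 + k, so k = 242 − 239 = 3.
Check atomic number: 95 = 37 + 58 + 0 = 95. ✓

3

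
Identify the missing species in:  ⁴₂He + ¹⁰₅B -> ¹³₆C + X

proton

Conserve mass number: 4 + 10 = 13 + A, so A = 1.
Conserve atomic number: 2 + 5 = 6 + Z, so Z = 1.
A = 1 and Z = 1 is ¹₁H — a proton.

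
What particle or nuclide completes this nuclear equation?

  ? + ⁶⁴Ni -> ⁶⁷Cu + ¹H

Conserve mass number: A + 64 = 67 + 1, so A = 4.
Conserve atomic number: Z + 28 = 29 + 1, so Z = 2.
A = 4 and Z = 2 is ⁴He — an alpha particle.

alpha particle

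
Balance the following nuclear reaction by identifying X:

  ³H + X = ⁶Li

Conserve mass number: 3 + A = 6, so A = 3.
Conserve atomic number: 1 + Z = 3, so Z = 2.
Z = 2 is helium, so the species is ³He.

He-3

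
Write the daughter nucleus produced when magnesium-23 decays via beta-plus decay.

Beta-plus decay: mass number changes by +0, atomic number by -1.
A: 23 = 23; Z: 12 − 1 = 11.
Z = 11 is sodium, so the daughter is sodium-23.

Na-23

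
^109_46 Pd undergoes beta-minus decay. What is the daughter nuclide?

Beta-minus decay: mass number changes by +0, atomic number by +1.
A: 109 = 109; Z: 46 + 1 = 47.
Z = 47 is silver, so the daughter is ^109_47 Ag.

Ag-109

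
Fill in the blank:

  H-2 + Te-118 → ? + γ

I-120

Conserve mass number: 2 + 118 = A + 0, so A = 120.
Conserve atomic number: 1 + 52 = Z + 0, so Z = 53.
Z = 53 is iodine, so the species is I-120.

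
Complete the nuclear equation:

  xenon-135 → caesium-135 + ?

Conserve mass number: 135 = 135 + A, so A = 0.
Conserve atomic number: 54 = 55 + Z, so Z = -1.
A = 0 and Z = -1 is e⁻ — a beta-minus particle.

beta-minus particle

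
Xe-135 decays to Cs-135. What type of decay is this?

beta-minus decay

ΔA = 135 − 135 = 0; ΔZ = 55 − 54 = +1.
A is unchanged and Z rises by 1 — a neutron has become a proton (β⁻ decay).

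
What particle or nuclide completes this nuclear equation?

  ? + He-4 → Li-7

triton

Conserve mass number: A + 4 = 7, so A = 3.
Conserve atomic number: Z + 2 = 3, so Z = 1.
A = 3 and Z = 1 is H-3 — a triton.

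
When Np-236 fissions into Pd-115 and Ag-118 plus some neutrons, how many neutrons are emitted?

Conserve mass number: 236 = 115 + 118 + k, so k = 236 − 233 = 3.
Check atomic number: 93 = 46 + 47 + 0 = 93. ✓

3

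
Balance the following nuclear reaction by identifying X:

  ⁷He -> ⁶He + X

Conserve mass number: 7 = 6 + A, so A = 1.
Conserve atomic number: 2 = 2 + Z, so Z = 0.
A = 1 and Z = 0 is ¹n — a neutron.

neutron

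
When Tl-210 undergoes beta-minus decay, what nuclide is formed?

Pb-210

Beta-minus decay: mass number changes by +0, atomic number by +1.
A: 210 = 210; Z: 81 + 1 = 82.
Z = 82 is lead, so the daughter is Pb-210.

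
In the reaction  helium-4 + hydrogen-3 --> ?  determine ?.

Conserve mass number: 4 + 3 = A, so A = 7.
Conserve atomic number: 2 + 1 = Z, so Z = 3.
Z = 3 is lithium, so the species is lithium-7.

Li-7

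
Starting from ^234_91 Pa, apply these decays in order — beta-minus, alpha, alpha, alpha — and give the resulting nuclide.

Rn-222

Start: (A, Z) = (234, 91).
After β⁻: (234, 92).
After α: (230, 90).
After α: (226, 88).
After α: (222, 86).
Z = 86 is radon.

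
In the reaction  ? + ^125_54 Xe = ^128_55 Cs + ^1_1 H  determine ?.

Conserve mass number: A + 125 = 128 + 1, so A = 4.
Conserve atomic number: Z + 54 = 55 + 1, so Z = 2.
A = 4 and Z = 2 is ^4_2 He — an alpha particle.

alpha particle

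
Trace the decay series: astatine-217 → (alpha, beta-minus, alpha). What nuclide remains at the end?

Start: (A, Z) = (217, 85).
After α: (213, 83).
After β⁻: (213, 84).
After α: (209, 82).
Z = 82 is lead.

Pb-209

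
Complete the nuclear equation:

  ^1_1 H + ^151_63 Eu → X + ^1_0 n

Gd-151

Conserve mass number: 1 + 151 = A + 1, so A = 151.
Conserve atomic number: 1 + 63 = Z + 0, so Z = 64.
Z = 64 is gadolinium, so the species is ^151_64 Gd.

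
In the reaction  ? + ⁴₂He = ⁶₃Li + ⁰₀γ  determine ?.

deuteron

Conserve mass number: A + 4 = 6 + 0, so A = 2.
Conserve atomic number: Z + 2 = 3 + 0, so Z = 1.
A = 2 and Z = 1 is ²₁H — a deuteron.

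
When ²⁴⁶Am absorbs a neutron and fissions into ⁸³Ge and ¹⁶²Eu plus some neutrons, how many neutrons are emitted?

Conserve mass number: 247 = 83 + 162 + k, so k = 247 − 245 = 2.
Check atomic number: 95 = 32 + 63 + 0 = 95. ✓

2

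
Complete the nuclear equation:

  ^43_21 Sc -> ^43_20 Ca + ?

positron

Conserve mass number: 43 = 43 + A, so A = 0.
Conserve atomic number: 21 = 20 + Z, so Z = 1.
A = 0 and Z = 1 is ^0_1 e — a positron.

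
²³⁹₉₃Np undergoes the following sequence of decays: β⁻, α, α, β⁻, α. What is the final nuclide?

Ac-227

Start: (A, Z) = (239, 93).
After β⁻: (239, 94).
After α: (235, 92).
After α: (231, 90).
After β⁻: (231, 91).
After α: (227, 89).
Z = 89 is actinium.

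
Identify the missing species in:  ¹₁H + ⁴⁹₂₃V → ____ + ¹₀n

Cr-49

Conserve mass number: 1 + 49 = A + 1, so A = 49.
Conserve atomic number: 1 + 23 = Z + 0, so Z = 24.
Z = 24 is chromium, so the species is ⁴⁹₂₄Cr.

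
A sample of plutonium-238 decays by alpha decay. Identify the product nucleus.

Alpha decay: mass number changes by -4, atomic number by -2.
A: 238 − 4 = 234; Z: 94 − 2 = 92.
Z = 92 is uranium, so the daughter is uranium-234.

U-234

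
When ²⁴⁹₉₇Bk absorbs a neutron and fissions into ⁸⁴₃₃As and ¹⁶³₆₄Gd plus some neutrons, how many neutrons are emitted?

Conserve mass number: 250 = 84 + 163 + k, so k = 250 − 247 = 3.
Check atomic number: 97 = 33 + 64 + 0 = 97. ✓

3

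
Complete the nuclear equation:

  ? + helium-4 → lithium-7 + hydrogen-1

alpha particle

Conserve mass number: A + 4 = 7 + 1, so A = 4.
Conserve atomic number: Z + 2 = 3 + 1, so Z = 2.
A = 4 and Z = 2 is helium-4 — an alpha particle.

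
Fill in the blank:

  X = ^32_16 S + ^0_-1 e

Conserve mass number: A = 32 + 0, so A = 32.
Conserve atomic number: Z = 16 − 1, so Z = 15.
Z = 15 is phosphorus, so the species is ^32_15 P.

P-32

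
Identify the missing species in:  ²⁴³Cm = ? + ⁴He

Pu-239

Conserve mass number: 243 = A + 4, so A = 239.
Conserve atomic number: 96 = Z + 2, so Z = 94.
Z = 94 is plutonium, so the species is ²³⁹Pu.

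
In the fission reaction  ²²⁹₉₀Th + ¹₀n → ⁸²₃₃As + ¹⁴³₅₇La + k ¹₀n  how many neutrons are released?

5

Conserve mass number: 230 = 82 + 143 + k, so k = 230 − 225 = 5.
Check atomic number: 90 = 33 + 57 + 0 = 90. ✓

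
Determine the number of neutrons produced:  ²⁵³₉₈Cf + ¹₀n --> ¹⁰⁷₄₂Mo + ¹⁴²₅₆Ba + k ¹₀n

5

Conserve mass number: 254 = 107 + 142 + k, so k = 254 − 249 = 5.
Check atomic number: 98 = 42 + 56 + 0 = 98. ✓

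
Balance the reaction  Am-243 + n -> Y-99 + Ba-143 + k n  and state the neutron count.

Conserve mass number: 244 = 99 + 143 + k, so k = 244 − 242 = 2.
Check atomic number: 95 = 39 + 56 + 0 = 95. ✓

2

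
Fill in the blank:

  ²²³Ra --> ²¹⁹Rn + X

Conserve mass number: 223 = 219 + A, so A = 4.
Conserve atomic number: 88 = 86 + Z, so Z = 2.
A = 4 and Z = 2 is ⁴He — an alpha particle.

alpha particle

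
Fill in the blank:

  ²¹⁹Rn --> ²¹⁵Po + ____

Conserve mass number: 219 = 215 + A, so A = 4.
Conserve atomic number: 86 = 84 + Z, so Z = 2.
A = 4 and Z = 2 is ⁴He — an alpha particle.

alpha particle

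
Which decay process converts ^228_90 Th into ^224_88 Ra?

ΔA = 224 − 228 = -4; ΔZ = 88 − 90 = -2.
A drops by 4 and Z drops by 2 — the signature of alpha emission.

alpha decay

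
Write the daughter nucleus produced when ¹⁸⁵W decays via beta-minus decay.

Re-185

Beta-minus decay: mass number changes by +0, atomic number by +1.
A: 185 = 185; Z: 74 + 1 = 75.
Z = 75 is rhenium, so the daughter is ¹⁸⁵Re.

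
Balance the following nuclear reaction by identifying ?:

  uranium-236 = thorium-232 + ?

Conserve mass number: 236 = 232 + A, so A = 4.
Conserve atomic number: 92 = 90 + Z, so Z = 2.
A = 4 and Z = 2 is helium-4 — an alpha particle.

alpha particle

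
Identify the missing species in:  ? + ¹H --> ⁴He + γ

triton

Conserve mass number: A + 1 = 4 + 0, so A = 3.
Conserve atomic number: Z + 1 = 2 + 0, so Z = 1.
A = 3 and Z = 1 is ³H — a triton.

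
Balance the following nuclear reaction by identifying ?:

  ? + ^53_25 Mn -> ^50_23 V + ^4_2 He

Conserve mass number: A + 53 = 50 + 4, so A = 1.
Conserve atomic number: Z + 25 = 23 + 2, so Z = 0.
A = 1 and Z = 0 is ^1_0 n — a neutron.

neutron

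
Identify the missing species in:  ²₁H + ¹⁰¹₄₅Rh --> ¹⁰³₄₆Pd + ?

Conserve mass number: 2 + 101 = 103 + A, so A = 0.
Conserve atomic number: 1 + 45 = 46 + Z, so Z = 0.
A = 0 and Z = 0 is ⁰₀γ — a gamma ray.

gamma ray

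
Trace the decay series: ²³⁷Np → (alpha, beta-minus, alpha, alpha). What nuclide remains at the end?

Start: (A, Z) = (237, 93).
After α: (233, 91).
After β⁻: (233, 92).
After α: (229, 90).
After α: (225, 88).
Z = 88 is radium.

Ra-225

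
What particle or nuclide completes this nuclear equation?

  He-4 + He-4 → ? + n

Be-7

Conserve mass number: 4 + 4 = A + 1, so A = 7.
Conserve atomic number: 2 + 2 = Z + 0, so Z = 4.
Z = 4 is beryllium, so the species is Be-7.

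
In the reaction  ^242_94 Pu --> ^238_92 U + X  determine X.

Conserve mass number: 242 = 238 + A, so A = 4.
Conserve atomic number: 94 = 92 + Z, so Z = 2.
A = 4 and Z = 2 is ^4_2 He — an alpha particle.

alpha particle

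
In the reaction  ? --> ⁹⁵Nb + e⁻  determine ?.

Conserve mass number: A = 95 + 0, so A = 95.
Conserve atomic number: Z = 41 − 1, so Z = 40.
Z = 40 is zirconium, so the species is ⁹⁵Zr.

Zr-95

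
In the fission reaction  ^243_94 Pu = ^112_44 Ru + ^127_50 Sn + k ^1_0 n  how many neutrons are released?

Conserve mass number: 243 = 112 + 127 + k, so k = 243 − 239 = 4.
Check atomic number: 94 = 44 + 50 + 0 = 94. ✓

4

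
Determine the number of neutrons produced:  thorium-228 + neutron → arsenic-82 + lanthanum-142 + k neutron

Conserve mass number: 229 = 82 + 142 + k, so k = 229 − 224 = 5.
Check atomic number: 90 = 33 + 57 + 0 = 90. ✓

5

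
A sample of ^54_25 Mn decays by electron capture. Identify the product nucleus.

Cr-54

Electron capture: mass number changes by +0, atomic number by -1.
A: 54 = 54; Z: 25 − 1 = 24.
Z = 24 is chromium, so the daughter is ^54_24 Cr.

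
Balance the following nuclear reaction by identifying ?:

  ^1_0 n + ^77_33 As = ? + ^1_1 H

Ge-77

Conserve mass number: 1 + 77 = A + 1, so A = 77.
Conserve atomic number: 0 + 33 = Z + 1, so Z = 32.
Z = 32 is germanium, so the species is ^77_32 Ge.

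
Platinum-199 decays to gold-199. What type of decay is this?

ΔA = 199 − 199 = 0; ΔZ = 79 − 78 = +1.
A is unchanged and Z rises by 1 — a neutron has become a proton (β⁻ decay).

beta-minus decay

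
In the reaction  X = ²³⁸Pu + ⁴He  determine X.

Conserve mass number: A = 238 + 4, so A = 242.
Conserve atomic number: Z = 94 + 2, so Z = 96.
Z = 96 is curium, so the species is ²⁴²Cm.

Cm-242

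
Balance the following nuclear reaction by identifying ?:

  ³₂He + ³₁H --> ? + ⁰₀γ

Li-6

Conserve mass number: 3 + 3 = A + 0, so A = 6.
Conserve atomic number: 2 + 1 = Z + 0, so Z = 3.
Z = 3 is lithium, so the species is ⁶₃Li.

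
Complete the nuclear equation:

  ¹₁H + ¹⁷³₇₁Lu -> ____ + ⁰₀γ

Conserve mass number: 1 + 173 = A + 0, so A = 174.
Conserve atomic number: 1 + 71 = Z + 0, so Z = 72.
Z = 72 is hafnium, so the species is ¹⁷⁴₇₂Hf.

Hf-174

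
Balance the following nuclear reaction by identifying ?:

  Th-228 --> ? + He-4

Ra-224

Conserve mass number: 228 = A + 4, so A = 224.
Conserve atomic number: 90 = Z + 2, so Z = 88.
Z = 88 is radium, so the species is Ra-224.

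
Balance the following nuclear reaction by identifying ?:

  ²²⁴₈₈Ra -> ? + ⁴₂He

Rn-220

Conserve mass number: 224 = A + 4, so A = 220.
Conserve atomic number: 88 = Z + 2, so Z = 86.
Z = 86 is radon, so the species is ²²⁰₈₆Rn.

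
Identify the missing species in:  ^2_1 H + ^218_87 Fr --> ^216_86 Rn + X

alpha particle

Conserve mass number: 2 + 218 = 216 + A, so A = 4.
Conserve atomic number: 1 + 87 = 86 + Z, so Z = 2.
A = 4 and Z = 2 is ^4_2 He — an alpha particle.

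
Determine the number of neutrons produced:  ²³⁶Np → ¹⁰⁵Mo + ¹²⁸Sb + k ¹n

3

Conserve mass number: 236 = 105 + 128 + k, so k = 236 − 233 = 3.
Check atomic number: 93 = 42 + 51 + 0 = 93. ✓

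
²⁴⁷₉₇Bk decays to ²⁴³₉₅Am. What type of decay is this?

ΔA = 243 − 247 = -4; ΔZ = 95 − 97 = -2.
A drops by 4 and Z drops by 2 — the signature of alpha emission.

alpha decay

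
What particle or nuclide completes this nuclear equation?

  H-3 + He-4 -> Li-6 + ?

Conserve mass number: 3 + 4 = 6 + A, so A = 1.
Conserve atomic number: 1 + 2 = 3 + Z, so Z = 0.
A = 1 and Z = 0 is n — a neutron.

neutron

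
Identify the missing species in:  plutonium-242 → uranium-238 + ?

alpha particle

Conserve mass number: 242 = 238 + A, so A = 4.
Conserve atomic number: 94 = 92 + Z, so Z = 2.
A = 4 and Z = 2 is helium-4 — an alpha particle.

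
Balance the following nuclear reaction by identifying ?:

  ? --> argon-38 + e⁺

Conserve mass number: A = 38 + 0, so A = 38.
Conserve atomic number: Z = 18 + 1, so Z = 19.
Z = 19 is potassium, so the species is potassium-38.

K-38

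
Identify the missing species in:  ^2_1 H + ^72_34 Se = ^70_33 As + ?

Conserve mass number: 2 + 72 = 70 + A, so A = 4.
Conserve atomic number: 1 + 34 = 33 + Z, so Z = 2.
A = 4 and Z = 2 is ^4_2 He — an alpha particle.

alpha particle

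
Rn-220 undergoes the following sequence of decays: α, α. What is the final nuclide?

Pb-212

Start: (A, Z) = (220, 86).
After α: (216, 84).
After α: (212, 82).
Z = 82 is lead.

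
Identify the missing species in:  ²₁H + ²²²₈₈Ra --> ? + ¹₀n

Conserve mass number: 2 + 222 = A + 1, so A = 223.
Conserve atomic number: 1 + 88 = Z + 0, so Z = 89.
Z = 89 is actinium, so the species is ²²³₈₉Ac.

Ac-223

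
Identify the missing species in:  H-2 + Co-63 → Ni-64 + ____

neutron

Conserve mass number: 2 + 63 = 64 + A, so A = 1.
Conserve atomic number: 1 + 27 = 28 + Z, so Z = 0.
A = 1 and Z = 0 is n — a neutron.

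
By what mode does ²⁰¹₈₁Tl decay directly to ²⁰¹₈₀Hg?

beta-plus decay or electron capture

ΔA = 201 − 201 = 0; ΔZ = 80 − 81 = -1.
A is unchanged and Z drops by 1 — a proton has become a neutron (β⁺ emission or electron capture).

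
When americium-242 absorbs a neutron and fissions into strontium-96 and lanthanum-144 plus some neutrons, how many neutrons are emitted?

Conserve mass number: 243 = 96 + 144 + k, so k = 243 − 240 = 3.
Check atomic number: 95 = 38 + 57 + 0 = 95. ✓

3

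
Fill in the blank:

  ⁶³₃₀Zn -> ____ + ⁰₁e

Conserve mass number: 63 = A + 0, so A = 63.
Conserve atomic number: 30 = Z + 1, so Z = 29.
Z = 29 is copper, so the species is ⁶³₂₉Cu.

Cu-63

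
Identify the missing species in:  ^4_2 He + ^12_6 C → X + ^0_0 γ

Conserve mass number: 4 + 12 = A + 0, so A = 16.
Conserve atomic number: 2 + 6 = Z + 0, so Z = 8.
Z = 8 is oxygen, so the species is ^16_8 O.

O-16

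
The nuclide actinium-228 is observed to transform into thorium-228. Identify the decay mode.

beta-minus decay

ΔA = 228 − 228 = 0; ΔZ = 90 − 89 = +1.
A is unchanged and Z rises by 1 — a neutron has become a proton (β⁻ decay).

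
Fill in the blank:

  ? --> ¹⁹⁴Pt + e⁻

Ir-194

Conserve mass number: A = 194 + 0, so A = 194.
Conserve atomic number: Z = 78 − 1, so Z = 77.
Z = 77 is iridium, so the species is ¹⁹⁴Ir.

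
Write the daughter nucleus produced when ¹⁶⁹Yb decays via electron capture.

Tm-169

Electron capture: mass number changes by +0, atomic number by -1.
A: 169 = 169; Z: 70 − 1 = 69.
Z = 69 is thulium, so the daughter is ¹⁶⁹Tm.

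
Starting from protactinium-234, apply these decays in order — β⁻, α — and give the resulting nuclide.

Start: (A, Z) = (234, 91).
After β⁻: (234, 92).
After α: (230, 90).
Z = 90 is thorium.

Th-230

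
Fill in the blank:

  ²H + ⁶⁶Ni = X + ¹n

Cu-67

Conserve mass number: 2 + 66 = A + 1, so A = 67.
Conserve atomic number: 1 + 28 = Z + 0, so Z = 29.
Z = 29 is copper, so the species is ⁶⁷Cu.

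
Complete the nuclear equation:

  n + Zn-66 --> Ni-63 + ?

Conserve mass number: 1 + 66 = 63 + A, so A = 4.
Conserve atomic number: 0 + 30 = 28 + Z, so Z = 2.
A = 4 and Z = 2 is He-4 — an alpha particle.

alpha particle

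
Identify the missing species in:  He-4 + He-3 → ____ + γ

Conserve mass number: 4 + 3 = A + 0, so A = 7.
Conserve atomic number: 2 + 2 = Z + 0, so Z = 4.
Z = 4 is beryllium, so the species is Be-7.

Be-7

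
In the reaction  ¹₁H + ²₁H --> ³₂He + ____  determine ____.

gamma ray

Conserve mass number: 1 + 2 = 3 + A, so A = 0.
Conserve atomic number: 1 + 1 = 2 + Z, so Z = 0.
A = 0 and Z = 0 is ⁰₀γ — a gamma ray.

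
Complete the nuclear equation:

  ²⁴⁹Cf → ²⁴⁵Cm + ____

Conserve mass number: 249 = 245 + A, so A = 4.
Conserve atomic number: 98 = 96 + Z, so Z = 2.
A = 4 and Z = 2 is ⁴He — an alpha particle.

alpha particle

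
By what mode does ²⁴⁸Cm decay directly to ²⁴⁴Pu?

ΔA = 244 − 248 = -4; ΔZ = 94 − 96 = -2.
A drops by 4 and Z drops by 2 — the signature of alpha emission.

alpha decay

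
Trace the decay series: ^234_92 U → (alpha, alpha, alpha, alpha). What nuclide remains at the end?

Po-218

Start: (A, Z) = (234, 92).
After α: (230, 90).
After α: (226, 88).
After α: (222, 86).
After α: (218, 84).
Z = 84 is polonium.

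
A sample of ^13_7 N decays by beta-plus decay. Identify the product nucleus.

C-13

Beta-plus decay: mass number changes by +0, atomic number by -1.
A: 13 = 13; Z: 7 − 1 = 6.
Z = 6 is carbon, so the daughter is ^13_6 C.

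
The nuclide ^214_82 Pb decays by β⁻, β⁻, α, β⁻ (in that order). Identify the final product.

Bi-210

Start: (A, Z) = (214, 82).
After β⁻: (214, 83).
After β⁻: (214, 84).
After α: (210, 82).
After β⁻: (210, 83).
Z = 83 is bismuth.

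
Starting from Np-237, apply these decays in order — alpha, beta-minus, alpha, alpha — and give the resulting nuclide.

Start: (A, Z) = (237, 93).
After α: (233, 91).
After β⁻: (233, 92).
After α: (229, 90).
After α: (225, 88).
Z = 88 is radium.

Ra-225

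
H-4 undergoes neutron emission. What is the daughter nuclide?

Neutron emission: mass number changes by -1, atomic number by +0.
A: 4 − 1 = 3; Z: 1 = 1.
Z = 1 is hydrogen, so the daughter is H-3.

H-3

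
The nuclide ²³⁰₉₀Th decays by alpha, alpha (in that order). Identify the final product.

Start: (A, Z) = (230, 90).
After α: (226, 88).
After α: (222, 86).
Z = 86 is radon.

Rn-222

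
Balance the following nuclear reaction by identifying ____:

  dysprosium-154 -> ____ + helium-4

Conserve mass number: 154 = A + 4, so A = 150.
Conserve atomic number: 66 = Z + 2, so Z = 64.
Z = 64 is gadolinium, so the species is gadolinium-150.

Gd-150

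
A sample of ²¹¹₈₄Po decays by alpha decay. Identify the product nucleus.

Alpha decay: mass number changes by -4, atomic number by -2.
A: 211 − 4 = 207; Z: 84 − 2 = 82.
Z = 82 is lead, so the daughter is ²⁰⁷₈₂Pb.

Pb-207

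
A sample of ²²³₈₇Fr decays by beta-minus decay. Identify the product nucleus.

Ra-223

Beta-minus decay: mass number changes by +0, atomic number by +1.
A: 223 = 223; Z: 87 + 1 = 88.
Z = 88 is radium, so the daughter is ²²³₈₈Ra.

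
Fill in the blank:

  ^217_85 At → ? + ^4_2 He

Bi-213

Conserve mass number: 217 = A + 4, so A = 213.
Conserve atomic number: 85 = Z + 2, so Z = 83.
Z = 83 is bismuth, so the species is ^213_83 Bi.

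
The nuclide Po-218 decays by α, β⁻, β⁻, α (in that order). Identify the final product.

Pb-210

Start: (A, Z) = (218, 84).
After α: (214, 82).
After β⁻: (214, 83).
After β⁻: (214, 84).
After α: (210, 82).
Z = 82 is lead.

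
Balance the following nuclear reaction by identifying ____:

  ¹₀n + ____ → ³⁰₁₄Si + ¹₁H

Conserve mass number: 1 + A = 30 + 1, so A = 30.
Conserve atomic number: 0 + Z = 14 + 1, so Z = 15.
Z = 15 is phosphorus, so the species is ³⁰₁₅P.

P-30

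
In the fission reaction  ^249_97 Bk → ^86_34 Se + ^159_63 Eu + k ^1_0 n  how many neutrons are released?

4

Conserve mass number: 249 = 86 + 159 + k, so k = 249 − 245 = 4.
Check atomic number: 97 = 34 + 63 + 0 = 97. ✓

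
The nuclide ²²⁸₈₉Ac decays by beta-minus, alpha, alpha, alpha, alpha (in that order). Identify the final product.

Pb-212

Start: (A, Z) = (228, 89).
After β⁻: (228, 90).
After α: (224, 88).
After α: (220, 86).
After α: (216, 84).
After α: (212, 82).
Z = 82 is lead.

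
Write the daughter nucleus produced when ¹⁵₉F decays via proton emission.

O-14

Proton emission: mass number changes by -1, atomic number by -1.
A: 15 − 1 = 14; Z: 9 − 1 = 8.
Z = 8 is oxygen, so the daughter is ¹⁴₈O.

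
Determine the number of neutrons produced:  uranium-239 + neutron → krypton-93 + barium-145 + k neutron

2

Conserve mass number: 240 = 93 + 145 + k, so k = 240 − 238 = 2.
Check atomic number: 92 = 36 + 56 + 0 = 92. ✓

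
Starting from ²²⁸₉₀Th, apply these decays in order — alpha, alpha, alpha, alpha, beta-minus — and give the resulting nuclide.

Bi-212

Start: (A, Z) = (228, 90).
After α: (224, 88).
After α: (220, 86).
After α: (216, 84).
After α: (212, 82).
After β⁻: (212, 83).
Z = 83 is bismuth.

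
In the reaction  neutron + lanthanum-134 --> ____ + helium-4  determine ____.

Conserve mass number: 1 + 134 = A + 4, so A = 131.
Conserve atomic number: 0 + 57 = Z + 2, so Z = 55.
Z = 55 is caesium, so the species is caesium-131.

Cs-131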